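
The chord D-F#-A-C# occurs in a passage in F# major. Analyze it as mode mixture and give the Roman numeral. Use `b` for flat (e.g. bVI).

D is the lowered form of scale degree 6 in F# major (the diatonic degree 6 is D#). Diatonically F# major has D#m (vi) on that degree; D–F#–A–C# is instead the major-seventh chord native to F# minor, so it takes the label bVImaj7.

bVImaj7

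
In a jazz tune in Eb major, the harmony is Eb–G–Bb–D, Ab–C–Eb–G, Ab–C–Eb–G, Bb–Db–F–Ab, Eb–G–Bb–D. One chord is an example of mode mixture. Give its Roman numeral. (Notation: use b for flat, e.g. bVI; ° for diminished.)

v7

In Eb major the diatonic chords are Eb, Fm, Gm, Ab, Bb, Cm, Ddim. Eb–G–Bb–D = Ebmaj7 and Ab–C–Eb–G = Abmaj7 are both diatonic. Bb–Db–F–Ab is not: scale degree 5 in Eb major carries Bb (V). In Eb minor the chord on that degree is Bbm7, so here it functions as v7, borrowed from the parallel minor.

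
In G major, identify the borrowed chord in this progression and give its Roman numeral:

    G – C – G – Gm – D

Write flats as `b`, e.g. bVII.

i

The diatonic triads in G major are G, Am, Bm, C, D, Em, F#dim. G, C and D all belong to that set. Gm (G–Bb–D) doesn't fit — on degree 1 G major would have G (I). Gm is the degree-1 chord of G minor, so it is the borrowed i.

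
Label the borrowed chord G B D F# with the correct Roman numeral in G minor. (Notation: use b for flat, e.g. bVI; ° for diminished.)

Imaj7

G is scale degree 1 in G minor. Diatonically G minor has Gm (i) on that degree; G–B–D–F# is instead the major-seventh chord native to G major, so it takes the label Imaj7.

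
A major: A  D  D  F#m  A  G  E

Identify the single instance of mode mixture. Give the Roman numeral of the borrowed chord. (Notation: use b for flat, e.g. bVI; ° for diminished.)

bVII

A major has the diatonic set A, Bm, C#m, D, E, F#m, G#dim. A, D, F#m and E are all diatonic. G (G–B–D) is not: scale degree 7 in A major carries G#dim (vii°). In A minor the chord on that degree is G, so here it functions as bVII, borrowed from the parallel minor.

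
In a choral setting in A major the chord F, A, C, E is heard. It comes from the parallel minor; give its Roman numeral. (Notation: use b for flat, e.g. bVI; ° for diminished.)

The root F is the lowered 6th scale degree — diatonically A major has F# there. Diatonically A major has F#m (vi) on that degree; F–A–C–E is instead the major-seventh chord native to A minor, so it takes the label bVImaj7.

bVImaj7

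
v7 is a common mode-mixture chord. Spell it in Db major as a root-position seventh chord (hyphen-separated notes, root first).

Ab-Cb-Eb-Gb

The root, Ab, is scale degree 5 — the same note in Db major and Db minor; only the chord quality changes. Building the minor-seventh chord from the parallel minor on Ab: Ab–Cb–Eb–Gb.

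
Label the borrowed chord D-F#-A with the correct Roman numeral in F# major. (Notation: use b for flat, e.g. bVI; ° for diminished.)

The root D is the lowered 6th scale degree — diatonically F# major has D# there. The diatonic chord on degree 6 would be D#m (vi), but D–F#–A is the major chord from F# minor. As a borrowed chord it is labeled bVI.

bVI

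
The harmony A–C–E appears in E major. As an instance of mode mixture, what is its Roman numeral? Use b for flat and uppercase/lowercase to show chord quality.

The root A is the diatonic 4th degree of E major; the borrowing shows in the chord quality. Diatonically E major has A (IV) on that degree; A–C–E is instead the minor chord native to E minor, so it takes the label iv.

iv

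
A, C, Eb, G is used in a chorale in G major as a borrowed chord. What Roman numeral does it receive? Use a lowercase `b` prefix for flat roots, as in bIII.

iiø7

The root A is the diatonic 2nd degree of G major; the borrowing shows in the chord quality. A–C–Eb–G is a half-diminished-seventh chord — the form found in G minor, not the diatonic ii (Am). Borrowed into G major it is written iiø7.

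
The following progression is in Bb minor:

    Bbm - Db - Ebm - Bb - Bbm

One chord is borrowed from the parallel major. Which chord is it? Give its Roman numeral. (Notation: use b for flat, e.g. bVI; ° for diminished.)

I

In Bb minor (with V from harmonic minor) the diatonic chords are Bbm, Cdim, Db, Ebm, F, Gb, Ab. Bbm, Db and Ebm are all diatonic. But Bb (Bb–D–F) is foreign: the diatonic i on degree 1 is Bbm, whereas Bb comes from Bb major. It is labeled I.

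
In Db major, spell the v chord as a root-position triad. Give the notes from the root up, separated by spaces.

v is built on scale degree 5, which is Ab in both Db major and its parallel. Building the minor chord from the parallel minor on Ab: Ab–Cb–Eb.

Ab Cb Eb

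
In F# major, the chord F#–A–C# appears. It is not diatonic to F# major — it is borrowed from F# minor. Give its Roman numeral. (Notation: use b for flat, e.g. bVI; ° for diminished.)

F# is scale degree 1 in F# major. The diatonic chord on degree 1 would be F# (I), but F#–A–C# is the minor chord from F# minor. As a borrowed chord it is labeled i.

i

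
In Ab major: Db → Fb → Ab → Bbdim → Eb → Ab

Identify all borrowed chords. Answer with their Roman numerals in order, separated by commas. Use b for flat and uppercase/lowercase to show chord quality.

bVI, ii°

In Ab major the diatonic chords are Ab, Bbm, Cm, Db, Eb, Fm, Gdim. Db, Ab and Eb are all diatonic. But Fb (Fb–Ab–Cb) is foreign: the diatonic vi on degree 6 is Fm, whereas Fb comes from Ab minor. It is labeled bVI. Bbdim (Bb–Db–Fb) is not: scale degree 2 in Ab major carries Bbm (ii). In Ab minor the chord on that degree is Bbdim, so here it functions as ii°, borrowed from the parallel minor.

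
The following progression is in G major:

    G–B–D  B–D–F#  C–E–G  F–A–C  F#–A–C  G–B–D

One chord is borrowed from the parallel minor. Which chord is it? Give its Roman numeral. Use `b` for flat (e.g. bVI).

bVII

G major has the diatonic set G, Am, Bm, C, D, Em, F#dim. Of the given chords, G–B–D = G, B–D–F# = Bm, C–E–G = C and F#–A–C = F#dim are diatonic. F–A–C doesn't fit — on degree 7 G major would have F#dim (vii°). F is the degree-7 chord of G minor, so it is the borrowed bVII.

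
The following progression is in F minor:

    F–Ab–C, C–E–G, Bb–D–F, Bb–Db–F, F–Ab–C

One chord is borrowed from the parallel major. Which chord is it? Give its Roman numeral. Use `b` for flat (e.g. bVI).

IV

F minor has the diatonic set Fm, Gdim, Ab, Bbm, C, Db, Eb (with V from harmonic minor). F–Ab–C = Fm, C–E–G = C and Bb–Db–F = Bbm all belong to that set. Bb–D–F is not: scale degree 4 in F minor carries Bbm (iv). In F major the chord on that degree is Bb, so here it functions as IV, borrowed from the parallel major.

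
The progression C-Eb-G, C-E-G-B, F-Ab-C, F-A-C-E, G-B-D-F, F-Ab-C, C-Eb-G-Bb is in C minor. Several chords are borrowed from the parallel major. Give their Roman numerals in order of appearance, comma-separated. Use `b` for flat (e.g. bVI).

The diatonic triads in C minor (with V from harmonic minor) are Cm, Ddim, Eb, Fm, G, Ab, Bb. Of the given chords, C–Eb–G = Cm, F–Ab–C = Fm, G–B–D–F = G7 and C–Eb–G–Bb = Cm7 are diatonic. C–E–G–B is not: scale degree 1 in C minor carries Cm (i). In C major the chord on that degree is Cmaj7, so here it functions as Imaj7, borrowed from the parallel major. But F–A–C–E is foreign: the diatonic iv on degree 4 is Fm, whereas Fmaj7 comes from C major. It is labeled IVmaj7.

Imaj7, IVmaj7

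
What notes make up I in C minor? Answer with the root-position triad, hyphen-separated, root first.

C-E-G

The root, C, is scale degree 1 — the same note in C minor and C major; only the chord quality changes. In C major the chord on C is C–E–G.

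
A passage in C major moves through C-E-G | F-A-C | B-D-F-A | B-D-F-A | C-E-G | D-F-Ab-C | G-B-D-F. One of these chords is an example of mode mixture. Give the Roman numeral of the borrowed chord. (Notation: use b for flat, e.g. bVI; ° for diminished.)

iiø7

The diatonic triads in C major are C, Dm, Em, F, G, Am, Bdim. Of the given chords, C–E–G = C, F–A–C = F, B–D–F–A = Bm7b5 and G–B–D–F = G7 are diatonic. But D–F–Ab–C is foreign: the diatonic ii on degree 2 is Dm, whereas Dm7b5 comes from C minor. It is labeled iiø7.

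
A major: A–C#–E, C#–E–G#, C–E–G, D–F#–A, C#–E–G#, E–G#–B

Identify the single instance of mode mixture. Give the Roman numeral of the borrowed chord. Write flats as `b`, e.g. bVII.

A major has the diatonic set A, Bm, C#m, D, E, F#m, G#dim. A–C#–E = A, C#–E–G# = C#m, D–F#–A = D and E–G#–B = E all belong to that set. But C–E–G is foreign: the diatonic iii on degree 3 is C#m, whereas C comes from A minor. It is labeled bIII.

bIII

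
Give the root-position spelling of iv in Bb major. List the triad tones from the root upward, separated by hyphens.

Eb-Gb-Bb

The root, Eb, is scale degree 4 — the same note in Bb major and Bb minor; only the chord quality changes. Building the minor chord from the parallel minor on Eb: Eb–Gb–Bb.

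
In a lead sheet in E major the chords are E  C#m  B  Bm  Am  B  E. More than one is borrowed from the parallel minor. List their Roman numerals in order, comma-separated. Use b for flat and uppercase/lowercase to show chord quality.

The diatonic triads in E major are E, F#m, G#m, A, B, C#m, D#dim. E, C#m and B all belong to that set. Bm (B–D–F#) doesn't fit — on degree 5 E major would have B (V). Bm is the degree-5 chord of E minor, so it is the borrowed v. But Am (A–C–E) is foreign: the diatonic IV on degree 4 is A, whereas Am comes from E minor. It is labeled iv.

v, iv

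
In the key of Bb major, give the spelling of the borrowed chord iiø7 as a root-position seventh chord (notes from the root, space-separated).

C Eb Gb Bb

iiø7 is built on scale degree 2, which is C in both Bb major and its parallel. Building the half-diminished-seventh chord from the parallel minor on C: C–Eb–Gb–Bb.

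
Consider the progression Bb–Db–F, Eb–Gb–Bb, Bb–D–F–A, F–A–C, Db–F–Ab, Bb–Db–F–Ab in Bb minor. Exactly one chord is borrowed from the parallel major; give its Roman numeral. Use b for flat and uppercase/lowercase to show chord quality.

Imaj7

In Bb minor (with V from harmonic minor) the diatonic chords are Bbm, Cdim, Db, Ebm, F, Gb, Ab. Bb–Db–F = Bbm, Eb–Gb–Bb = Ebm, F–A–C = F, Db–F–Ab = Db and Bb–Db–F–Ab = Bbm7 are all diatonic. Bb–D–F–A is not: scale degree 1 in Bb minor carries Bbm (i). In Bb major the chord on that degree is Bbmaj7, so here it functions as Imaj7, borrowed from the parallel major.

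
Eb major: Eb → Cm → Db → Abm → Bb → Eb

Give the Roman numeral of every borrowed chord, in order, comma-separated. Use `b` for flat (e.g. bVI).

bVII, iv

In Eb major the diatonic chords are Eb, Fm, Gm, Ab, Bb, Cm, Ddim. Eb, Cm and Bb are all diatonic. Db (Db–F–Ab) is not: scale degree 7 in Eb major carries Ddim (vii°). In Eb minor the chord on that degree is Db, so here it functions as bVII, borrowed from the parallel minor. But Abm (Ab–Cb–Eb) is foreign: the diatonic IV on degree 4 is Ab, whereas Abm comes from Eb minor. It is labeled iv.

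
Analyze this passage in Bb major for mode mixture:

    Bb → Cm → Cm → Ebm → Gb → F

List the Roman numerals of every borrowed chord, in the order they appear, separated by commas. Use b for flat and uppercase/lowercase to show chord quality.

iv, bVI

Bb major has the diatonic set Bb, Cm, Dm, Eb, F, Gm, Adim. Bb, Cm and F all belong to that set. Ebm (Eb–Gb–Bb) is not: scale degree 4 in Bb major carries Eb (IV). In Bb minor the chord on that degree is Ebm, so here it functions as iv, borrowed from the parallel minor. But Gb (Gb–Bb–Db) is foreign: the diatonic vi on degree 6 is Gm, whereas Gb comes from Bb minor. It is labeled bVI.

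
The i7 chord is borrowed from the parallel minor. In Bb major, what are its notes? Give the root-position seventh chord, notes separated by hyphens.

Bb-Db-F-Ab

The root, Bb, is scale degree 1 — the same note in Bb major and Bb minor; only the chord quality changes. In Bb minor the chord on Bb is Bb–Db–F–Ab.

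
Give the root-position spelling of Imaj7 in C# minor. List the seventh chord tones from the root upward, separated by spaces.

Imaj7 is built on scale degree 1, which is C# in both C# minor and its parallel. Stacking thirds in C# major on C# gives C#–E#–G#–B#.

C# E# G# B#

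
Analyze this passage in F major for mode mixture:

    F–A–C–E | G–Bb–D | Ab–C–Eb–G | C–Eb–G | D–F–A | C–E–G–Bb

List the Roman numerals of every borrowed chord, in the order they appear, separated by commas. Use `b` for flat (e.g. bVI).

bIIImaj7, v

F major has the diatonic set F, Gm, Am, Bb, C, Dm, Edim. F–A–C–E = Fmaj7, G–Bb–D = Gm, D–F–A = Dm and C–E–G–Bb = C7 are all diatonic. Ab–C–Eb–G doesn't fit — on degree 3 F major would have Am (iii). Abmaj7 is the degree-3 chord of F minor, so it is the borrowed bIIImaj7. But C–Eb–G is foreign: the diatonic V on degree 5 is C, whereas Cm comes from F minor. It is labeled v.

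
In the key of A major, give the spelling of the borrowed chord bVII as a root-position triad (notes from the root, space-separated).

G B D

bVII is built on the lowered scale degree 7. In A major degree 7 is G#; lowered it becomes G. In A minor the chord on G is G–B–D.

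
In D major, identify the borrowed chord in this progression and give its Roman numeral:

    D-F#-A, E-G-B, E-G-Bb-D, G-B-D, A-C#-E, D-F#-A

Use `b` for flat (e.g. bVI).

In D major the diatonic chords are D, Em, F#m, G, A, Bm, C#dim. Of the given chords, D–F#–A = D, E–G–B = Em, G–B–D = G and A–C#–E = A are diatonic. E–G–Bb–D is not: scale degree 2 in D major carries Em (ii). In D minor the chord on that degree is Em7b5, so here it functions as iiø7, borrowed from the parallel minor.

iiø7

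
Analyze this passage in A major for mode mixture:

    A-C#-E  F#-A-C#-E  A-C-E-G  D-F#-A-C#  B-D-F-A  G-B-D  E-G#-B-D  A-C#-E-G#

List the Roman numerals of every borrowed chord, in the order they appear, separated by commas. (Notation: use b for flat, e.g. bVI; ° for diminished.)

i7, iiø7, bVII

In A major the diatonic chords are A, Bm, C#m, D, E, F#m, G#dim. Of the given chords, A–C#–E = A, F#–A–C#–E = F#m7, D–F#–A–C# = Dmaj7, E–G#–B–D = E7 and A–C#–E–G# = Amaj7 are diatonic. A–C–E–G doesn't fit — on degree 1 A major would have A (I). Am7 is the degree-1 chord of A minor, so it is the borrowed i7. But B–D–F–A is foreign: the diatonic ii on degree 2 is Bm, whereas Bm7b5 comes from A minor. It is labeled iiø7. G–B–D is not: scale degree 7 in A major carries G#dim (vii°). In A minor the chord on that degree is G, so here it functions as bVII, borrowed from the parallel minor.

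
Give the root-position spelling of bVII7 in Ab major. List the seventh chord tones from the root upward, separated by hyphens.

Gb-Bb-Db-Fb

The root of bVII7 is the lowered 7th degree: G becomes Gb. Stacking thirds in Ab minor on Gb gives Gb–Bb–Db–Fb.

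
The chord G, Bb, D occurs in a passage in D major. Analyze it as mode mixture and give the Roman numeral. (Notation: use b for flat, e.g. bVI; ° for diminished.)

iv

G is scale degree 4 in D major. The diatonic chord on degree 4 would be G (IV), but G–Bb–D is the minor chord from D minor. As a borrowed chord it is labeled iv.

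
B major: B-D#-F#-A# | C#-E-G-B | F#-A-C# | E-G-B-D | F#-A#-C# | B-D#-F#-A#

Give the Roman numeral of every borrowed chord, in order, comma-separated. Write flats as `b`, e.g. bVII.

The diatonic triads in B major are B, C#m, D#m, E, F#, G#m, A#dim. B–D#–F#–A# = Bmaj7 and F#–A#–C# = F# both belong to that set. C#–E–G–B doesn't fit — on degree 2 B major would have C#m (ii). C#m7b5 is the degree-2 chord of B minor, so it is the borrowed iiø7. F#–A–C# doesn't fit — on degree 5 B major would have F# (V). F#m is the degree-5 chord of B minor, so it is the borrowed v. E–G–B–D doesn't fit — on degree 4 B major would have E (IV). Em7 is the degree-4 chord of B minor, so it is the borrowed iv7.

iiø7, v, iv7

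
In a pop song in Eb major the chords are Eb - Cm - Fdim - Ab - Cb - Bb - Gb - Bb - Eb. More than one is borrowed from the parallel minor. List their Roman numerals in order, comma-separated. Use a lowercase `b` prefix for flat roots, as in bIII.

ii°, bVI, bIII

The diatonic triads in Eb major are Eb, Fm, Gm, Ab, Bb, Cm, Ddim. Of the given chords, Eb, Cm, Ab and Bb are diatonic. But Fdim (F–Ab–Cb) is foreign: the diatonic ii on degree 2 is Fm, whereas Fdim comes from Eb minor. It is labeled ii°. Cb (Cb–Eb–Gb) is not: scale degree 6 in Eb major carries Cm (vi). In Eb minor the chord on that degree is Cb, so here it functions as bVI, borrowed from the parallel minor. Gb (Gb–Bb–Db) is not: scale degree 3 in Eb major carries Gm (iii). In Eb minor the chord on that degree is Gb, so here it functions as bIII, borrowed from the parallel minor.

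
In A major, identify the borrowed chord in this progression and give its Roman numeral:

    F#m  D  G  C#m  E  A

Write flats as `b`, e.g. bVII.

A major has the diatonic set A, Bm, C#m, D, E, F#m, G#dim. F#m, D, C#m, E and A are all diatonic. G (G–B–D) is not: scale degree 7 in A major carries G#dim (vii°). In A minor the chord on that degree is G, so here it functions as bVII, borrowed from the parallel minor.

bVII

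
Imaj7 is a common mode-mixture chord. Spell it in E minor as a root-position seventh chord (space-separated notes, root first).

E G# B D#

Imaj7 is built on scale degree 1, which is E in both E minor and its parallel. Stacking thirds in E major on E gives E–G#–B–D#.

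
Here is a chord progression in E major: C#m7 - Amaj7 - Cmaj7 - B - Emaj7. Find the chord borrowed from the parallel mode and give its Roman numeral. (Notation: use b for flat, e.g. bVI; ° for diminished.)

bVImaj7

In E major the diatonic chords are E, F#m, G#m, A, B, C#m, D#dim. C#m7, Amaj7, B and Emaj7 are all diatonic. Cmaj7 (C–E–G–B) is not: scale degree 6 in E major carries C#m (vi). In E minor the chord on that degree is Cmaj7, so here it functions as bVImaj7, borrowed from the parallel minor.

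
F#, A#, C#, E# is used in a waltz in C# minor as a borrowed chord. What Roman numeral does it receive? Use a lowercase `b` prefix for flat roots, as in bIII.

F# is scale degree 4 in C# minor. Diatonically C# minor has F#m (iv) on that degree; F#–A#–C#–E# is instead the major-seventh chord native to C# major, so it takes the label IVmaj7.

IVmaj7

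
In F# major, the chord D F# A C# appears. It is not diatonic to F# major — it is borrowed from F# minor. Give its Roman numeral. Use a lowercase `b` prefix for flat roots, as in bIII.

The root D is the lowered 6th scale degree — diatonically F# major has D# there. Diatonically F# major has D#m (vi) on that degree; D–F#–A–C# is instead the major-seventh chord native to F# minor, so it takes the label bVImaj7.

bVImaj7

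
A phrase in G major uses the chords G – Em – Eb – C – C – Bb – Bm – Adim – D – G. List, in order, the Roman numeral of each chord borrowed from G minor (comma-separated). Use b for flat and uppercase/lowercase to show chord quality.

bVI, bIII, ii°

G major has the diatonic set G, Am, Bm, C, D, Em, F#dim. G, Em, C, Bm and D all belong to that set. But Eb (Eb–G–Bb) is foreign: the diatonic vi on degree 6 is Em, whereas Eb comes from G minor. It is labeled bVI. Bb (Bb–D–F) doesn't fit — on degree 3 G major would have Bm (iii). Bb is the degree-3 chord of G minor, so it is the borrowed bIII. Adim (A–C–Eb) doesn't fit — on degree 2 G major would have Am (ii). Adim is the degree-2 chord of G minor, so it is the borrowed ii°.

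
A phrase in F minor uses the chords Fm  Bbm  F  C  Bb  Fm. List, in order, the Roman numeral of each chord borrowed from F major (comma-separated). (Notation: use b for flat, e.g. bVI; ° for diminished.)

I, IV

In F minor (with V from harmonic minor) the diatonic chords are Fm, Gdim, Ab, Bbm, C, Db, Eb. Fm, Bbm and C are all diatonic. But F (F–A–C) is foreign: the diatonic i on degree 1 is Fm, whereas F comes from F major. It is labeled I. Bb (Bb–D–F) is not: scale degree 4 in F minor carries Bbm (iv). In F major the chord on that degree is Bb, so here it functions as IV, borrowed from the parallel major.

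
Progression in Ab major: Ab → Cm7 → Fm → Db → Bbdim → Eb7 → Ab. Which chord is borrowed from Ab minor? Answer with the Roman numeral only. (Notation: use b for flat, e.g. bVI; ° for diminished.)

The diatonic triads in Ab major are Ab, Bbm, Cm, Db, Eb, Fm, Gdim. Of the given chords, Ab, Cm7, Fm, Db and Eb7 are diatonic. But Bbdim (Bb–Db–Fb) is foreign: the diatonic ii on degree 2 is Bbm, whereas Bbdim comes from Ab minor. It is labeled ii°.

ii°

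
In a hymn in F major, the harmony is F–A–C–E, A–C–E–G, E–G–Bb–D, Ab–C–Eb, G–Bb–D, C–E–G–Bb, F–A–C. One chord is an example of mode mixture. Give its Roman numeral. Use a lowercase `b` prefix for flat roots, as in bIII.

In F major the diatonic chords are F, Gm, Am, Bb, C, Dm, Edim. F–A–C–E = Fmaj7, A–C–E–G = Am7, E–G–Bb–D = Em7b5, G–Bb–D = Gm, C–E–G–Bb = C7 and F–A–C = F all belong to that set. Ab–C–Eb is not: scale degree 3 in F major carries Am (iii). In F minor the chord on that degree is Ab, so here it functions as bIII, borrowed from the parallel minor.

bIII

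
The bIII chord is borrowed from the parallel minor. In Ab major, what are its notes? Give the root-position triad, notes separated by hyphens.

The root of bIII is the lowered 3rd degree: C becomes Cb. In Ab minor the chord on Cb is Cb–Eb–Gb.

Cb-Eb-Gb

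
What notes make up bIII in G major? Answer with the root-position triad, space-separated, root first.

Bb D F

bIII is built on the lowered scale degree 3. In G major degree 3 is B; lowered it becomes Bb. In G minor the chord on Bb is Bb–D–F.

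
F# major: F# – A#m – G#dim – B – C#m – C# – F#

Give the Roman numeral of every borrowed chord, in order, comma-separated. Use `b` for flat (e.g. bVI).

The diatonic triads in F# major are F#, G#m, A#m, B, C#, D#m, E#dim. F#, A#m, B and C# are all diatonic. G#dim (G#–B–D) is not: scale degree 2 in F# major carries G#m (ii). In F# minor the chord on that degree is G#dim, so here it functions as ii°, borrowed from the parallel minor. C#m (C#–E–G#) doesn't fit — on degree 5 F# major would have C# (V). C#m is the degree-5 chord of F# minor, so it is the borrowed v.

ii°, v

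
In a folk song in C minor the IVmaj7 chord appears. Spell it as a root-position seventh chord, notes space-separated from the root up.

F A C E

The root, F, is scale degree 4 — the same note in C minor and C major; only the chord quality changes. Building the major-seventh chord from the parallel major on F: F–A–C–E.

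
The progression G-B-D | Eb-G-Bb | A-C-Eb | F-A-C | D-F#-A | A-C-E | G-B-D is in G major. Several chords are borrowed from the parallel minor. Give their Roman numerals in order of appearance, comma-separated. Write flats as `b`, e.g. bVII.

G major has the diatonic set G, Am, Bm, C, D, Em, F#dim. Of the given chords, G–B–D = G, D–F#–A = D and A–C–E = Am are diatonic. Eb–G–Bb doesn't fit — on degree 6 G major would have Em (vi). Eb is the degree-6 chord of G minor, so it is the borrowed bVI. A–C–Eb is not: scale degree 2 in G major carries Am (ii). In G minor the chord on that degree is Adim, so here it functions as ii°, borrowed from the parallel minor. F–A–C doesn't fit — on degree 7 G major would have F#dim (vii°). F is the degree-7 chord of G minor, so it is the borrowed bVII.

bVI, ii°, bVII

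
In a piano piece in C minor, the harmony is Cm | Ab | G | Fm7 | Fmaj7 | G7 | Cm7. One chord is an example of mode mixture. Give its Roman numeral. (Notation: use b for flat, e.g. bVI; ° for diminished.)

The diatonic triads in C minor (with V from harmonic minor) are Cm, Ddim, Eb, Fm, G, Ab, Bb. Cm, Ab, G, Fm7, G7 and Cm7 are all diatonic. Fmaj7 (F–A–C–E) is not: scale degree 4 in C minor carries Fm (iv). In C major the chord on that degree is Fmaj7, so here it functions as IVmaj7, borrowed from the parallel major.

IVmaj7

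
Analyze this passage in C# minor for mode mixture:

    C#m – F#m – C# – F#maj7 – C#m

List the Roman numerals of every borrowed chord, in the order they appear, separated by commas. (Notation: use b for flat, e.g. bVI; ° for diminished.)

I, IVmaj7

The diatonic triads in C# minor (with V from harmonic minor) are C#m, D#dim, E, F#m, G#, A, B. Of the given chords, C#m and F#m are diatonic. But C# (C#–E#–G#) is foreign: the diatonic i on degree 1 is C#m, whereas C# comes from C# major. It is labeled I. F#maj7 (F#–A#–C#–E#) is not: scale degree 4 in C# minor carries F#m (iv). In C# major the chord on that degree is F#maj7, so here it functions as IVmaj7, borrowed from the parallel major.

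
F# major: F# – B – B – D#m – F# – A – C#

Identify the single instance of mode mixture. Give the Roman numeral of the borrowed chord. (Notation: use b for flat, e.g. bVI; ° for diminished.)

bIII

The diatonic triads in F# major are F#, G#m, A#m, B, C#, D#m, E#dim. F#, B, D#m and C# are all diatonic. But A (A–C#–E) is foreign: the diatonic iii on degree 3 is A#m, whereas A comes from F# minor. It is labeled bIII.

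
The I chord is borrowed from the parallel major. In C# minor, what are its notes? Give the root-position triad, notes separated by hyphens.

C#-E#-G#

The root, C#, is scale degree 1 — the same note in C# minor and C# major; only the chord quality changes. In C# major the chord on C# is C#–E#–G#.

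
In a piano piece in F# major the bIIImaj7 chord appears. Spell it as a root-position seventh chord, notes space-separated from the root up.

bIIImaj7 is built on the lowered scale degree 3. In F# major degree 3 is A#; lowered it becomes A. In F# minor the chord on A is A–C#–E–G#.

A C# E G#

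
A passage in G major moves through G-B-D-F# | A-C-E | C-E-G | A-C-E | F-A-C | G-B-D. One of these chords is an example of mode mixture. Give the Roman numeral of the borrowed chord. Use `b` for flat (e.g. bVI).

bVII

The diatonic triads in G major are G, Am, Bm, C, D, Em, F#dim. G–B–D–F# = Gmaj7, A–C–E = Am, C–E–G = C and G–B–D = G all belong to that set. F–A–C doesn't fit — on degree 7 G major would have F#dim (vii°). F is the degree-7 chord of G minor, so it is the borrowed bVII.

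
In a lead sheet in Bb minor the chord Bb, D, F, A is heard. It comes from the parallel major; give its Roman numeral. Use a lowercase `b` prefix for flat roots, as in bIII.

Bb is scale degree 1 in Bb minor. The diatonic chord on degree 1 would be Bbm (i), but Bb–D–F–A is the major-seventh chord from Bb major. As a borrowed chord it is labeled Imaj7.

Imaj7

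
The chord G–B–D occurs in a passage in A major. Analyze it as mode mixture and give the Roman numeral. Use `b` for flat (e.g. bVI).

G is the lowered form of scale degree 7 in A major (the diatonic degree 7 is G#). Diatonically A major has G#dim (vii°) on that degree; G–B–D is instead the major chord native to A minor, so it takes the label bVII.

bVII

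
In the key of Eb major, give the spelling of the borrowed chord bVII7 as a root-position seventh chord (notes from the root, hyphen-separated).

Scale degree 7 in Eb major is D. bVII7 uses the lowered form, Db, taken from Eb minor. Stacking thirds in Eb minor on Db gives Db–F–Ab–Cb.

Db-F-Ab-Cb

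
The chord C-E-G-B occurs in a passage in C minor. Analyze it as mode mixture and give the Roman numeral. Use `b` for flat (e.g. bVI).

The root C is the diatonic 1st degree of C minor; the borrowing shows in the chord quality. C–E–G–B is a major-seventh chord — the form found in C major, not the diatonic i (Cm). Borrowed into C minor it is written Imaj7.

Imaj7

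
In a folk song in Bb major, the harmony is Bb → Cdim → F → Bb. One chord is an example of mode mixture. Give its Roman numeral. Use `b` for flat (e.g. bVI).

ii°

The diatonic triads in Bb major are Bb, Cm, Dm, Eb, F, Gm, Adim. Of the given chords, Bb and F are diatonic. But Cdim (C–Eb–Gb) is foreign: the diatonic ii on degree 2 is Cm, whereas Cdim comes from Bb minor. It is labeled ii°.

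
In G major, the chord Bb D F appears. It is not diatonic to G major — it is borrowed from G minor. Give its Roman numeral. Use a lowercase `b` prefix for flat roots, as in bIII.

The root Bb is the lowered 3rd scale degree — diatonically G major has B there. Diatonically G major has Bm (iii) on that degree; Bb–D–F is instead the major chord native to G minor, so it takes the label bIII.

bIII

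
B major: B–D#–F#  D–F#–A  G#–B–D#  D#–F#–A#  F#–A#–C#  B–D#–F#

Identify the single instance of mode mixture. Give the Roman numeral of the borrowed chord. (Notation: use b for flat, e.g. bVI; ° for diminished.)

The diatonic triads in B major are B, C#m, D#m, E, F#, G#m, A#dim. B–D#–F# = B, G#–B–D# = G#m, D#–F#–A# = D#m and F#–A#–C# = F# are all diatonic. But D–F#–A is foreign: the diatonic iii on degree 3 is D#m, whereas D comes from B minor. It is labeled bIII.

bIII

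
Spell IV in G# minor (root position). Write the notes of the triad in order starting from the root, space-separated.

The root, C#, is scale degree 4 — the same note in G# minor and G# major; only the chord quality changes. Stacking thirds in G# major on C# gives C#–E#–G#.

C# E# G#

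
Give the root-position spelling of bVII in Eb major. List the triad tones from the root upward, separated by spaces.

Scale degree 7 in Eb major is D. bVII uses the lowered form, Db, taken from Eb minor. Building the major chord from the parallel minor on Db: Db–F–Ab.

Db F Ab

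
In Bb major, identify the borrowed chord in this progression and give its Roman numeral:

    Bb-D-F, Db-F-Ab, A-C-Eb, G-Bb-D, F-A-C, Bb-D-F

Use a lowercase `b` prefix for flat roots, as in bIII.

In Bb major the diatonic chords are Bb, Cm, Dm, Eb, F, Gm, Adim. Of the given chords, Bb–D–F = Bb, A–C–Eb = Adim, G–Bb–D = Gm and F–A–C = F are diatonic. Db–F–Ab is not: scale degree 3 in Bb major carries Dm (iii). In Bb minor the chord on that degree is Db, so here it functions as bIII, borrowed from the parallel minor.

bIII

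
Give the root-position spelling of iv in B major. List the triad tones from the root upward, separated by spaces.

The root, E, is scale degree 4 — the same note in B major and B minor; only the chord quality changes. Stacking thirds in B minor on E gives E–G–B.

E G B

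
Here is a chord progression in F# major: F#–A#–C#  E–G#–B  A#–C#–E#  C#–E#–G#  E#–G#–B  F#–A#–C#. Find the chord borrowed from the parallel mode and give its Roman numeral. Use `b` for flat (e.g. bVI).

bVII

F# major has the diatonic set F#, G#m, A#m, B, C#, D#m, E#dim. F#–A#–C# = F#, A#–C#–E# = A#m, C#–E#–G# = C# and E#–G#–B = E#dim are all diatonic. E–G#–B is not: scale degree 7 in F# major carries E#dim (vii°). In F# minor the chord on that degree is E, so here it functions as bVII, borrowed from the parallel minor.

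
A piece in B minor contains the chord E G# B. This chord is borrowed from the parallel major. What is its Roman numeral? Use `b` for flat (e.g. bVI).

IV

The root E is the diatonic 4th degree of B minor; the borrowing shows in the chord quality. E–G#–B is a major chord — the form found in B major, not the diatonic iv (Em). Borrowed into B minor it is written IV.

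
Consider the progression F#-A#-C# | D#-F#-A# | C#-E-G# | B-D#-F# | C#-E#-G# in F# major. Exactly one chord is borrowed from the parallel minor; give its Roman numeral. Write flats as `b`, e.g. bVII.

The diatonic triads in F# major are F#, G#m, A#m, B, C#, D#m, E#dim. Of the given chords, F#–A#–C# = F#, D#–F#–A# = D#m, B–D#–F# = B and C#–E#–G# = C# are diatonic. C#–E–G# is not: scale degree 5 in F# major carries C# (V). In F# minor the chord on that degree is C#m, so here it functions as v, borrowed from the parallel minor.

v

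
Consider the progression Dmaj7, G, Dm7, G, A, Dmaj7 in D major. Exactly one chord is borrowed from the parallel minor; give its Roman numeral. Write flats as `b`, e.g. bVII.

i7

In D major the diatonic chords are D, Em, F#m, G, A, Bm, C#dim. Of the given chords, Dmaj7, G and A are diatonic. But Dm7 (D–F–A–C) is foreign: the diatonic I on degree 1 is D, whereas Dm7 comes from D minor. It is labeled i7.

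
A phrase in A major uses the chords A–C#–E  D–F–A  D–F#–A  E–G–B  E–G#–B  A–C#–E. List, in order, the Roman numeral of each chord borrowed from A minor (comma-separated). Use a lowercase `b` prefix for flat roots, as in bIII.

A major has the diatonic set A, Bm, C#m, D, E, F#m, G#dim. A–C#–E = A, D–F#–A = D and E–G#–B = E are all diatonic. But D–F–A is foreign: the diatonic IV on degree 4 is D, whereas Dm comes from A minor. It is labeled iv. E–G–B doesn't fit — on degree 5 A major would have E (V). Em is the degree-5 chord of A minor, so it is the borrowed v.

iv, v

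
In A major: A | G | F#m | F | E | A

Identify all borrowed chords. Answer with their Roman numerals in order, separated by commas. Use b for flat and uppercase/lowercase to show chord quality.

A major has the diatonic set A, Bm, C#m, D, E, F#m, G#dim. Of the given chords, A, F#m and E are diatonic. G (G–B–D) is not: scale degree 7 in A major carries G#dim (vii°). In A minor the chord on that degree is G, so here it functions as bVII, borrowed from the parallel minor. F (F–A–C) doesn't fit — on degree 6 A major would have F#m (vi). F is the degree-6 chord of A minor, so it is the borrowed bVI.

bVII, bVI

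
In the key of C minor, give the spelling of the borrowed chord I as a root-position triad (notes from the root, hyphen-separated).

I is built on scale degree 1, which is C in both C minor and its parallel. Building the major chord from the parallel major on C: C–E–G.

C-E-G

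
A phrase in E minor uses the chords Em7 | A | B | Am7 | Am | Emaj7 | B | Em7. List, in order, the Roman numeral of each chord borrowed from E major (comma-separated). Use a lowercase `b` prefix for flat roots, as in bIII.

The diatonic triads in E minor (with V from harmonic minor) are Em, F#dim, G, Am, B, C, D. Of the given chords, Em7, B, Am7 and Am are diatonic. A (A–C#–E) doesn't fit — on degree 4 E minor would have Am (iv). A is the degree-4 chord of E major, so it is the borrowed IV. But Emaj7 (E–G#–B–D#) is foreign: the diatonic i on degree 1 is Em, whereas Emaj7 comes from E major. It is labeled Imaj7.

IV, Imaj7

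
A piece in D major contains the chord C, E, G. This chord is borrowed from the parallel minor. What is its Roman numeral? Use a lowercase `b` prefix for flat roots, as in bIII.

bVII

The root C is the lowered 7th scale degree — diatonically D major has C# there. Diatonically D major has C#dim (vii°) on that degree; C–E–G is instead the major chord native to D minor, so it takes the label bVII.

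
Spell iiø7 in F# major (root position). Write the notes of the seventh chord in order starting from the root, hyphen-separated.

G#-B-D-F#

iiø7 is built on scale degree 2, which is G# in both F# major and its parallel. Building the half-diminished-seventh chord from the parallel minor on G#: G#–B–D–F#.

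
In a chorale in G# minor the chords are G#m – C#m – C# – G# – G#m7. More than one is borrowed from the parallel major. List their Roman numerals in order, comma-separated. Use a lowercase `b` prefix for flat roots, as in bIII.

G# minor has the diatonic set G#m, A#dim, B, C#m, D#, E, F# (with V from harmonic minor). G#m, C#m and G#m7 are all diatonic. C# (C#–E#–G#) is not: scale degree 4 in G# minor carries C#m (iv). In G# major the chord on that degree is C#, so here it functions as IV, borrowed from the parallel major. G# (G#–B#–D#) is not: scale degree 1 in G# minor carries G#m (i). In G# major the chord on that degree is G#, so here it functions as I, borrowed from the parallel major.

IV, I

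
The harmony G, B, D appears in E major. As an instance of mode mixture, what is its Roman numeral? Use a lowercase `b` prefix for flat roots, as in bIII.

bIII

G is the lowered form of scale degree 3 in E major (the diatonic degree 3 is G#). The diatonic chord on degree 3 would be G#m (iii), but G–B–D is the major chord from E minor. As a borrowed chord it is labeled bIII.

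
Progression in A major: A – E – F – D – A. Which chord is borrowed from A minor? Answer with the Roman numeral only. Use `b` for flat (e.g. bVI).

In A major the diatonic chords are A, Bm, C#m, D, E, F#m, G#dim. A, E and D are all diatonic. But F (F–A–C) is foreign: the diatonic vi on degree 6 is F#m, whereas F comes from A minor. It is labeled bVI.

bVI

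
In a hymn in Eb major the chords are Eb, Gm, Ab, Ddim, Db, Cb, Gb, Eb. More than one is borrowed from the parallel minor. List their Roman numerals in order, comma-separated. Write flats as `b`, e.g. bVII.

bVII, bVI, bIII

Eb major has the diatonic set Eb, Fm, Gm, Ab, Bb, Cm, Ddim. Eb, Gm, Ab and Ddim are all diatonic. But Db (Db–F–Ab) is foreign: the diatonic vii° on degree 7 is Ddim, whereas Db comes from Eb minor. It is labeled bVII. But Cb (Cb–Eb–Gb) is foreign: the diatonic vi on degree 6 is Cm, whereas Cb comes from Eb minor. It is labeled bVI. Gb (Gb–Bb–Db) doesn't fit — on degree 3 Eb major would have Gm (iii). Gb is the degree-3 chord of Eb minor, so it is the borrowed bIII.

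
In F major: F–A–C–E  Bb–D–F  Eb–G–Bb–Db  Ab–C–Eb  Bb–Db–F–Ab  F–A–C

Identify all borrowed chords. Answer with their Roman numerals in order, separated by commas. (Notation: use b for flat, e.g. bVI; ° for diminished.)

bVII7, bIII, iv7

F major has the diatonic set F, Gm, Am, Bb, C, Dm, Edim. F–A–C–E = Fmaj7, Bb–D–F = Bb and F–A–C = F are all diatonic. But Eb–G–Bb–Db is foreign: the diatonic vii° on degree 7 is Edim, whereas Eb7 comes from F minor. It is labeled bVII7. Ab–C–Eb doesn't fit — on degree 3 F major would have Am (iii). Ab is the degree-3 chord of F minor, so it is the borrowed bIII. Bb–Db–F–Ab is not: scale degree 4 in F major carries Bb (IV). In F minor the chord on that degree is Bbm7, so here it functions as iv7, borrowed from the parallel minor.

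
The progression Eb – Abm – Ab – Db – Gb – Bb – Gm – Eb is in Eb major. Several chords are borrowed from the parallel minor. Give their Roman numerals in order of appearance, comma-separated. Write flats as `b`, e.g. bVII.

Eb major has the diatonic set Eb, Fm, Gm, Ab, Bb, Cm, Ddim. Eb, Ab, Bb and Gm all belong to that set. But Abm (Ab–Cb–Eb) is foreign: the diatonic IV on degree 4 is Ab, whereas Abm comes from Eb minor. It is labeled iv. Db (Db–F–Ab) is not: scale degree 7 in Eb major carries Ddim (vii°). In Eb minor the chord on that degree is Db, so here it functions as bVII, borrowed from the parallel minor. But Gb (Gb–Bb–Db) is foreign: the diatonic iii on degree 3 is Gm, whereas Gb comes from Eb minor. It is labeled bIII.

iv, bVII, bIII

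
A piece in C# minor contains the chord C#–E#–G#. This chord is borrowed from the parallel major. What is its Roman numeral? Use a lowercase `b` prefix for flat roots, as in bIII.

I

The root C# is the diatonic 1st degree of C# minor; the borrowing shows in the chord quality. The diatonic chord on degree 1 would be C#m (i), but C#–E#–G# is the major chord from C# major. As a borrowed chord it is labeled I.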